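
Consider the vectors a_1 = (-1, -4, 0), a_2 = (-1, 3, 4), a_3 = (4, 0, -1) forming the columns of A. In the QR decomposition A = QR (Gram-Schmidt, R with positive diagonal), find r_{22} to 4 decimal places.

r_{22} = 4.3454

a_1 = (-1, -4, 0); ‖a_1‖ = 4.1231, so q_1 = (-0.2425, -0.9701, 0.0000).
q_1·a_2 = (-0.2425)·(-1) + (-0.9701)·3 + 0.0000·4 = -2.6679.
u_2 = a_2 + 2.6679·q_1 = (-1.6471, 0.4118, 4.0000).
r_{22} = ‖u_2‖ = 4.3454.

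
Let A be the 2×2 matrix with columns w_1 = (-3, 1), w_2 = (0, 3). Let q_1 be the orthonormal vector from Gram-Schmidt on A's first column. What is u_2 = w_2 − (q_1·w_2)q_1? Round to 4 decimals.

q_1 = w_1/‖w_1‖ = (-3, 1)/3.1623 = (-0.9487, 0.3162).
r_{12} = q_1·w_2 = 0.9487.
u_2 = w_2 − 0.9487·q_1 = (0.9000, 2.7000).

u_2 = (0.9000, 2.7000)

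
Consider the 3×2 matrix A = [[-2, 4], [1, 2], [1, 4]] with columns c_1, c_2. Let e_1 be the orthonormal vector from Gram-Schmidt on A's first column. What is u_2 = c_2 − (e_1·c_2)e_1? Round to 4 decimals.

e_1 = c_1/‖c_1‖ = (-2, 1, 1)/2.4495 = (-0.8165, 0.4082, 0.4082).
r_{12} = e_1·c_2 = -0.8165.
u_2 = c_2 + 0.8165·e_1 = (3.3333, 2.3333, 4.3333).

u_2 = (3.3333, 2.3333, 4.3333)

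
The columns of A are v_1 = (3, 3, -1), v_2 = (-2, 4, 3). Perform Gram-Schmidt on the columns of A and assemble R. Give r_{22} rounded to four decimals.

v_1 = (3, 3, -1); ‖v_1‖ = 4.3589, so e_1 = (0.6882, 0.6882, -0.2294).
e_1·v_2 = 0.6882·(-2) + 0.6882·4 + (-0.2294)·3 = 0.6882.
u_2 = v_2 − 0.6882·e_1 = (-2.4737, 3.5263, 3.1579).
r_{22} = ‖u_2‖ = 5.3410.

r_{22} = 5.3410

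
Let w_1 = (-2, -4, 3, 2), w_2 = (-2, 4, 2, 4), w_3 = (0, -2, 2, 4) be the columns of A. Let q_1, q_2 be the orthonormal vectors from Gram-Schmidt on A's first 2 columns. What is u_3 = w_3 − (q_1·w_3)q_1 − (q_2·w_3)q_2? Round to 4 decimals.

u_3 = (1.8359, -0.4681, -0.4863, 1.6292)

q_1 = w_1/‖w_1‖ = (-2, -4, 3, 2)/5.7446 = (-0.3482, -0.6963, 0.5222, 0.3482).
r_{12} = q_1·w_2 = 0.3482.
u_2 = w_2 − 0.3482·q_1 = (-1.8788, 4.2424, 1.8182, 3.8788).
‖u_2‖ = 6.3150, so q_2 = (-0.2975, 0.6718, 0.2879, 0.6142).
r_{13} = q_1·w_3 = 3.8297; r_{23} = q_2·w_3 = 1.6891.
u_3 = w_3 − 3.8297·q_1 − 1.6891·q_2 = (1.8359, -0.4681, -0.4863, 1.6292).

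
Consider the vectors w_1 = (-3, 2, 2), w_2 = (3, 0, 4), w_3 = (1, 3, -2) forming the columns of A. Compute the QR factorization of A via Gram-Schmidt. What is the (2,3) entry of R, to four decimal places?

r_{23} = -1.0130

q_1 = w_1/‖w_1‖ = (-3, 2, 2)/4.1231 = (-0.7276, 0.4851, 0.4851).
r_{12} = q_1·w_2 = -0.2425.
u_2 = w_2 + 0.2425·q_1 = (2.8235, 0.1176, 4.1176).
‖u_2‖ = 4.9941, so q_2 = (0.5654, 0.0236, 0.8245).
r_{23} = q_2·w_3 = -1.0130.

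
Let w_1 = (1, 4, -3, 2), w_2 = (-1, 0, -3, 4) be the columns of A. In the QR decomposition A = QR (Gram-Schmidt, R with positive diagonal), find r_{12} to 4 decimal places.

w_1 = (1, 4, -3, 2); ‖w_1‖ = 5.4772, so e_1 = (0.1826, 0.7303, -0.5477, 0.3651).
r_{12} = e_1·w_2 = 2.9212.

r_{12} = 2.9212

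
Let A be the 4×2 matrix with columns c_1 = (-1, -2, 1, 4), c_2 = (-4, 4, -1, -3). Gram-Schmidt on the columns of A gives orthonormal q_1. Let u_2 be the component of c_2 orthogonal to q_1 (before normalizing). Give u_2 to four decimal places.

u_2 = (-4.7727, 2.4545, -0.2273, 0.0909)

q_1 = c_1/‖c_1‖ = (-1, -2, 1, 4)/4.6904 = (-0.2132, -0.4264, 0.2132, 0.8528).
r_{12} = q_1·c_2 = -3.6244.
u_2 = c_2 + 3.6244·q_1 = (-4.7727, 2.4545, -0.2273, 0.0909).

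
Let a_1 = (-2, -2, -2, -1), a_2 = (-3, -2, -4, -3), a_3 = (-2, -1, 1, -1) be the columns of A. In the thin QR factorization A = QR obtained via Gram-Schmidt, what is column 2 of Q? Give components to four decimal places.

q_1 = a_1/‖a_1‖ = (-2, -2, -2, -1)/3.6056 = (-0.5547, -0.5547, -0.5547, -0.2774).
r_{12} = q_1·a_2 = 5.8244.
u_2 = a_2 − 5.8244·q_1 = (0.2308, 1.2308, -0.7692, -1.3846).
‖u_2‖ = 2.0191, so q_2 = (0.1143, 0.6096, -0.3810, -0.6857).

q_2 = (0.1143, 0.6096, -0.3810, -0.6857)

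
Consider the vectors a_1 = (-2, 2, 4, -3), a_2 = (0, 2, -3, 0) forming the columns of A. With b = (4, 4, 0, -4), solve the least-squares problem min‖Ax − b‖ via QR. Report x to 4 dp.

e_1 = a_1/‖a_1‖ = (-2, 2, 4, -3)/5.7446 = (-0.3482, 0.3482, 0.6963, -0.5222).
r_{12} = e_1·a_2 = -1.3926.
u_2 = a_2 + 1.3926·e_1 = (-0.4848, 2.4848, -2.0303, -0.7273).
‖u_2‖ = 3.3257, so e_2 = (-0.1458, 0.7472, -0.6105, -0.2187).
Qᵀb = (2.0889, 3.2802).
Back-substitute: x_2 = 3.2802/3.3257 = 0.9863.
x_1 = (2.0889 + 1.3926·0.9863)/5.7446 = 0.6027.

x = (0.6027, 0.9863)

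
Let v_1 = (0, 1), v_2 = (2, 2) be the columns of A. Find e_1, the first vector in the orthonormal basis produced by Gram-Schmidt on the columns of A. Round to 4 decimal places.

e_1 = (0.0000, 1.0000)

v_1 = (0, 1); ‖v_1‖ = 1.0000, so e_1 = (0.0000, 1.0000).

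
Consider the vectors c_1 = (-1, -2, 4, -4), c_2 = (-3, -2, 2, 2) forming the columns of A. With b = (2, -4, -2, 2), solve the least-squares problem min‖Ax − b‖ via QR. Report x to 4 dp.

q_1 = c_1/‖c_1‖ = (-1, -2, 4, -4)/6.0828 = (-0.1644, -0.3288, 0.6576, -0.6576).
r_{12} = q_1·c_2 = 1.1508.
u_2 = c_2 − 1.1508·q_1 = (-2.8108, -1.6216, 1.2432, 2.7568).
‖u_2‖ = 4.4357, so q_2 = (-0.6337, -0.3656, 0.2803, 0.6215).
Qᵀb = (-1.6440, 0.8774).
Back-substitute: x_2 = 0.8774/4.4357 = 0.1978.
x_1 = (-1.6440 − 1.1508·0.1978)/6.0828 = -0.3077.

x = (-0.3077, 0.1978)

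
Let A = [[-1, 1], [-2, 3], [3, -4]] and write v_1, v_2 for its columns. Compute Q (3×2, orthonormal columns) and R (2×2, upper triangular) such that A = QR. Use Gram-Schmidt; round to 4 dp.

q_1 = v_1/‖v_1‖ = (-1, -2, 3)/3.7417 = (-0.2673, -0.5345, 0.8018).
r_{12} = q_1·v_2 = -5.0780.
u_2 = v_2 + 5.0780·q_1 = (-0.3571, 0.2857, 0.0714).
‖u_2‖ = 0.4629, so q_2 = (-0.7715, 0.6172, 0.1543).

Q = [[-0.2673, -0.7715], [-0.5345, 0.6172], [0.8018, 0.1543]], R = [[3.7417, -5.0780], [0.0000, 0.4629]]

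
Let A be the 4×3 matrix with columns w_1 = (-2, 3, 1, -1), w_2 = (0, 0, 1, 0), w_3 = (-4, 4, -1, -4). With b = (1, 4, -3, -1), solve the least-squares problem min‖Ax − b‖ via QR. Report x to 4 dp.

w_1 = (-2, 3, 1, -1); ‖w_1‖ = 3.8730, so q_1 = (-0.5164, 0.7746, 0.2582, -0.2582).
q_1·w_2 = (-0.5164)·0 + 0.7746·0 + 0.2582·1 + (-0.2582)·0 = 0.2582.
u_2 = w_2 − 0.2582·q_1 = (0.1333, -0.2000, 0.9333, 0.0667).
‖u_2‖ = 0.9661, so q_2 = (0.1380, -0.2070, 0.9661, 0.0690).
q_1·w_3 = (-0.5164)·(-4) + 0.7746·4 + 0.2582·(-1) + (-0.2582)·(-4) = 5.9386; q_2·w_3 = 0.1380·(-4) + (-0.2070)·4 + 0.9661·(-1) + 0.0690·(-4) = -2.6222.
u_3 = w_3 − 5.9386·q_1 + 2.6222·q_2 = (-0.5714, -1.1429, 0.0000, -2.2857).
‖u_3‖ = 2.6186, so q_3 = (-0.2182, -0.4364, 0.0000, -0.8729).
Qᵀb = (2.0656, -3.6573, -1.0911).
Back-substitute: x_3 = -1.0911/2.6186 = -0.4167.
x_2 = (-3.6573 + 2.6222·(-0.4167))/0.9661 = -4.9167.
x_1 = (2.0656 − 0.2582·(-4.9167) − 5.9386·(-0.4167))/3.8730 = 1.5000.

x = (1.5000, -4.9167, -0.4167)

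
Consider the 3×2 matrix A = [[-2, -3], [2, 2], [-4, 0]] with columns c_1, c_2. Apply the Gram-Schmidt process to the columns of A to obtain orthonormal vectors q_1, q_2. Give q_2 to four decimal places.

q_2 = (-0.7290, 0.3925, 0.5608)

c_1 = (-2, 2, -4); ‖c_1‖ = 4.8990, so q_1 = (-0.4082, 0.4082, -0.8165).
q_1·c_2 = (-0.4082)·(-3) + 0.4082·2 + (-0.8165)·0 = 2.0412.
u_2 = c_2 − 2.0412·q_1 = (-2.1667, 1.1667, 1.6667).
‖u_2‖ = 2.9721, so q_2 = (-0.7290, 0.3925, 0.5608).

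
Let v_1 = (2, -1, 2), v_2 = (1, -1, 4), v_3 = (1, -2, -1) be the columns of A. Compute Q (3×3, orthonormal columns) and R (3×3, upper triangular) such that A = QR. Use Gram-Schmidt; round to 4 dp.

v_1 = (2, -1, 2); ‖v_1‖ = 3.0000, so q_1 = (0.6667, -0.3333, 0.6667).
q_1·v_2 = 0.6667·1 + (-0.3333)·(-1) + 0.6667·4 = 3.6667.
u_2 = v_2 − 3.6667·q_1 = (-1.4444, 0.2222, 1.5556).
‖u_2‖ = 2.1344, so q_2 = (-0.6768, 0.1041, 0.7288).
q_1·v_3 = 0.6667·1 + (-0.3333)·(-2) + 0.6667·(-1) = 0.6667; q_2·v_3 = (-0.6768)·1 + 0.1041·(-2) + 0.7288·(-1) = -1.6138.
u_3 = v_3 − 0.6667·q_1 + 1.6138·q_2 = (-0.5366, -1.6098, -0.2683).
‖u_3‖ = 1.7179, so q_3 = (-0.3123, -0.9370, -0.1562).

Q = [[0.6667, -0.6768, -0.3123], [-0.3333, 0.1041, -0.9370], [0.6667, 0.7288, -0.1562]], R = [[3.0000, 3.6667, 0.6667], [0.0000, 2.1344, -1.6138], [0.0000, 0.0000, 1.7179]]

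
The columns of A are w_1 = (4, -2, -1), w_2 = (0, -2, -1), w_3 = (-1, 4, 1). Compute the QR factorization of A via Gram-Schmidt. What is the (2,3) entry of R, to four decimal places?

w_1 = (4, -2, -1); ‖w_1‖ = 4.5826, so q_1 = (0.8729, -0.4364, -0.2182).
q_1·w_2 = 0.8729·0 + (-0.4364)·(-2) + (-0.2182)·(-1) = 1.0911.
u_2 = w_2 − 1.0911·q_1 = (-0.9524, -1.5238, -0.7619).
‖u_2‖ = 1.9518, so q_2 = (-0.4880, -0.7807, -0.3904).
r_{23} = q_2·w_3 = -3.0253.

r_{23} = -3.0253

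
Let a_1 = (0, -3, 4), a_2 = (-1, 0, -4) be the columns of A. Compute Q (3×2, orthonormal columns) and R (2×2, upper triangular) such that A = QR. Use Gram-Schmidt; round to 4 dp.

Q = [[0.0000, -0.3846], [-0.6000, -0.7385], [0.8000, -0.5538]], R = [[5.0000, -3.2000], [0.0000, 2.6000]]

a_1 = (0, -3, 4); ‖a_1‖ = 5.0000, so q_1 = (0.0000, -0.6000, 0.8000).
q_1·a_2 = 0.0000·(-1) + (-0.6000)·0 + 0.8000·(-4) = -3.2000.
u_2 = a_2 + 3.2000·q_1 = (-1.0000, -1.9200, -1.4400).
‖u_2‖ = 2.6000, so q_2 = (-0.3846, -0.7385, -0.5538).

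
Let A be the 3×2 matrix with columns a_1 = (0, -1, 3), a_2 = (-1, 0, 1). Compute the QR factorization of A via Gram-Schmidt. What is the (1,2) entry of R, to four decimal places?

a_1 = (0, -1, 3); ‖a_1‖ = 3.1623, so e_1 = (0.0000, -0.3162, 0.9487).
r_{12} = e_1·a_2 = 0.9487.

r_{12} = 0.9487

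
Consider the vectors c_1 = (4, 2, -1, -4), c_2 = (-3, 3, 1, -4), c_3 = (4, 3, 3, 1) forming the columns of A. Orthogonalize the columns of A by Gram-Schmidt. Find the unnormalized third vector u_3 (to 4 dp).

u_3 = (1.4522, 2.7751, 3.6952, 1.9160)

e_1 = c_1/‖c_1‖ = (4, 2, -1, -4)/6.0828 = (0.6576, 0.3288, -0.1644, -0.6576).
r_{12} = e_1·c_2 = 1.4796.
u_2 = c_2 − 1.4796·e_1 = (-3.9730, 2.5135, 1.2432, -3.0270).
‖u_2‖ = 5.7281, so e_2 = (-0.6936, 0.4388, 0.2170, -0.5285).
r_{13} = e_1·c_3 = 2.4660; r_{23} = e_2·c_3 = -1.3353.
u_3 = c_3 − 2.4660·e_1 + 1.3353·e_2 = (1.4522, 2.7751, 3.6952, 1.9160).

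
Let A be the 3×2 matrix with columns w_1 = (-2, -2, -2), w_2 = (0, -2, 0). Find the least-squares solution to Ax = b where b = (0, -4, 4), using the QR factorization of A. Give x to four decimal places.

x = (-1.0000, 3.0000)

w_1 = (-2, -2, -2); ‖w_1‖ = 3.4641, so q_1 = (-0.5774, -0.5774, -0.5774).
q_1·w_2 = (-0.5774)·0 + (-0.5774)·(-2) + (-0.5774)·0 = 1.1547.
u_2 = w_2 − 1.1547·q_1 = (0.6667, -1.3333, 0.6667).
‖u_2‖ = 1.6330, so q_2 = (0.4082, -0.8165, 0.4082).
Qᵀb = (0.0000, 4.8990).
Back-substitute: x_2 = 4.8990/1.6330 = 3.0000.
x_1 = (0.0000 − 1.1547·3.0000)/3.4641 = -1.0000.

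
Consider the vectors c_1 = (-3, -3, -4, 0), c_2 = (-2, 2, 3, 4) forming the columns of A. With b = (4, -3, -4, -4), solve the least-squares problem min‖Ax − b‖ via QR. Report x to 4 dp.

x = (-0.0767, -1.3006)

q_1 = c_1/‖c_1‖ = (-3, -3, -4, 0)/5.8310 = (-0.5145, -0.5145, -0.6860, 0.0000).
r_{12} = q_1·c_2 = -2.0580.
u_2 = c_2 + 2.0580·q_1 = (-3.0588, 0.9412, 1.5882, 4.0000).
‖u_2‖ = 5.3633, so q_2 = (-0.5703, 0.1755, 0.2961, 0.7458).
Qᵀb = (2.2295, -6.9755).
Back-substitute: x_2 = -6.9755/5.3633 = -1.3006.
x_1 = (2.2295 + 2.0580·(-1.3006))/5.8310 = -0.0767.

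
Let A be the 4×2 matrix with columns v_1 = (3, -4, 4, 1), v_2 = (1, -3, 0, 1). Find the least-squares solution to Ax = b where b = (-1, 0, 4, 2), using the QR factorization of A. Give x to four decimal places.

x = (0.7233, -0.9612)

v_1 = (3, -4, 4, 1); ‖v_1‖ = 6.4807, so q_1 = (0.4629, -0.6172, 0.6172, 0.1543).
q_1·v_2 = 0.4629·1 + (-0.6172)·(-3) + 0.6172·0 + 0.1543·1 = 2.4689.
u_2 = v_2 − 2.4689·q_1 = (-0.1429, -1.4762, -1.5238, 0.6190).
‖u_2‖ = 2.2147, so q_2 = (-0.0645, -0.6666, -0.6881, 0.2795).
Qᵀb = (2.3146, -2.1287).
Back-substitute: x_2 = -2.1287/2.2147 = -0.9612.
x_1 = (2.3146 − 2.4689·(-0.9612))/6.4807 = 0.7233.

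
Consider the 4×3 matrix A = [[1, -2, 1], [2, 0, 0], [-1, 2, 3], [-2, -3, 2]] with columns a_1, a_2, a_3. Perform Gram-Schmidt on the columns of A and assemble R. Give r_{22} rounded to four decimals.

r_{22} = 4.0743

q_1 = a_1/‖a_1‖ = (1, 2, -1, -2)/3.1623 = (0.3162, 0.6325, -0.3162, -0.6325).
r_{12} = q_1·a_2 = 0.6325.
u_2 = a_2 − 0.6325·q_1 = (-2.2000, -0.4000, 2.2000, -2.6000).
r_{22} = ‖u_2‖ = 4.0743.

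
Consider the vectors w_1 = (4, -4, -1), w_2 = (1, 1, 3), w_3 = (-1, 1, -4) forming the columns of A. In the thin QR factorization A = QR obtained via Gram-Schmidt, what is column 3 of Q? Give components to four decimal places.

q_1 = w_1/‖w_1‖ = (4, -4, -1)/5.7446 = (0.6963, -0.6963, -0.1741).
r_{12} = q_1·w_2 = -0.5222.
u_2 = w_2 + 0.5222·q_1 = (1.3636, 0.6364, 2.9091).
‖u_2‖ = 3.2753, so q_2 = (0.4163, 0.1943, 0.8882).
r_{13} = q_1·w_3 = -0.6963; r_{23} = q_2·w_3 = -3.7749.
u_3 = w_3 + 0.6963·q_1 + 3.7749·q_2 = (1.0565, 1.2486, -0.7684).
‖u_3‖ = 1.8071, so q_3 = (0.5846, 0.6909, -0.4252).

q_3 = (0.5846, 0.6909, -0.4252)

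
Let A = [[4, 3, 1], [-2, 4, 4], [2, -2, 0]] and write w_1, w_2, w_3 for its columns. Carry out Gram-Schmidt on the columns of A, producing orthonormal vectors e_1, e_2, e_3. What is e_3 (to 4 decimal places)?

w_1 = (4, -2, 2); ‖w_1‖ = 4.8990, so e_1 = (0.8165, -0.4082, 0.4082).
e_1·w_2 = 0.8165·3 + (-0.4082)·4 + 0.4082·(-2) = 0.0000.
u_2 = w_2 + 0.0000·e_1 = (3.0000, 4.0000, -2.0000).
‖u_2‖ = 5.3852, so e_2 = (0.5571, 0.7428, -0.3714).
e_1·w_3 = 0.8165·1 + (-0.4082)·4 + 0.4082·0 = -0.8165; e_2·w_3 = 0.5571·1 + 0.7428·4 + (-0.3714)·0 = 3.5282.
u_3 = w_3 + 0.8165·e_1 − 3.5282·e_2 = (-0.2989, 1.0460, 1.6437).
‖u_3‖ = 1.9711, so e_3 = (-0.1516, 0.5307, 0.8339).

e_3 = (-0.1516, 0.5307, 0.8339)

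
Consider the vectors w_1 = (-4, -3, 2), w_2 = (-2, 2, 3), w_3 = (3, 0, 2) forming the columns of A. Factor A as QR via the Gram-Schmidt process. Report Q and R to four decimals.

Q = [[-0.7428, -0.2331, 0.6276], [-0.5571, 0.7352, -0.3862], [0.3714, 0.6365, 0.6759]], R = [[5.3852, 1.4856, -1.4856], [0.0000, 3.8462, 0.5738], [0.0000, 0.0000, 3.2348]]

w_1 = (-4, -3, 2); ‖w_1‖ = 5.3852, so q_1 = (-0.7428, -0.5571, 0.3714).
q_1·w_2 = (-0.7428)·(-2) + (-0.5571)·2 + 0.3714·3 = 1.4856.
u_2 = w_2 − 1.4856·q_1 = (-0.8966, 2.8276, 2.4483).
‖u_2‖ = 3.8462, so q_2 = (-0.2331, 0.7352, 0.6365).
q_1·w_3 = (-0.7428)·3 + (-0.5571)·0 + 0.3714·2 = -1.4856; q_2·w_3 = (-0.2331)·3 + 0.7352·0 + 0.6365·2 = 0.5738.
u_3 = w_3 + 1.4856·q_1 − 0.5738·q_2 = (2.0303, -1.2494, 2.1865).
‖u_3‖ = 3.2348, so q_3 = (0.6276, -0.3862, 0.6759).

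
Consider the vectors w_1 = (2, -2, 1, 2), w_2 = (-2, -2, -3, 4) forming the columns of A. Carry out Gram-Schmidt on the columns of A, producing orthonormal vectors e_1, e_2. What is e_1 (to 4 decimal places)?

w_1 = (2, -2, 1, 2); ‖w_1‖ = 3.6056, so e_1 = (0.5547, -0.5547, 0.2774, 0.5547).

e_1 = (0.5547, -0.5547, 0.2774, 0.5547)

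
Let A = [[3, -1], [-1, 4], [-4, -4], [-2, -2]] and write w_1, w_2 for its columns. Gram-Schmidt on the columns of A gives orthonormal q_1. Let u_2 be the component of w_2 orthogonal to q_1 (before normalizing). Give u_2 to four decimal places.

w_1 = (3, -1, -4, -2); ‖w_1‖ = 5.4772, so q_1 = (0.5477, -0.1826, -0.7303, -0.3651).
q_1·w_2 = 0.5477·(-1) + (-0.1826)·4 + (-0.7303)·(-4) + (-0.3651)·(-2) = 2.3735.
u_2 = w_2 − 2.3735·q_1 = (-2.3000, 4.4333, -2.2667, -1.1333).

u_2 = (-2.3000, 4.4333, -2.2667, -1.1333)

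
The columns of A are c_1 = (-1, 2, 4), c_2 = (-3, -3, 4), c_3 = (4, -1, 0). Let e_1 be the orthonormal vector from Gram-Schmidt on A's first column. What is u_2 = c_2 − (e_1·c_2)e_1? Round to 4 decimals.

c_1 = (-1, 2, 4); ‖c_1‖ = 4.5826, so e_1 = (-0.2182, 0.4364, 0.8729).
e_1·c_2 = (-0.2182)·(-3) + 0.4364·(-3) + 0.8729·4 = 2.8368.
u_2 = c_2 − 2.8368·e_1 = (-2.3810, -4.2381, 1.5238).

u_2 = (-2.3810, -4.2381, 1.5238)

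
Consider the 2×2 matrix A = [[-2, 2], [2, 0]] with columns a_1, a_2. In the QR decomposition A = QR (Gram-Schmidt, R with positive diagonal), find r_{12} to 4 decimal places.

a_1 = (-2, 2); ‖a_1‖ = 2.8284, so e_1 = (-0.7071, 0.7071).
r_{12} = e_1·a_2 = -1.4142.

r_{12} = -1.4142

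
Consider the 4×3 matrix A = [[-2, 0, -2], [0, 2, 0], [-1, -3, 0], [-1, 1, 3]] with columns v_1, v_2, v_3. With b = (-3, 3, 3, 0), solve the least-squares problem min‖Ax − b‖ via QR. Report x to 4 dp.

e_1 = v_1/‖v_1‖ = (-2, 0, -1, -1)/2.4495 = (-0.8165, 0.0000, -0.4082, -0.4082).
r_{12} = e_1·v_2 = 0.8165.
u_2 = v_2 − 0.8165·e_1 = (0.6667, 2.0000, -2.6667, 1.3333).
‖u_2‖ = 3.6515, so e_2 = (0.1826, 0.5477, -0.7303, 0.3651).
r_{13} = e_1·v_3 = 0.4082; r_{23} = e_2·v_3 = 0.7303.
u_3 = v_3 − 0.4082·e_1 − 0.7303·e_2 = (-1.8000, -0.4000, 0.7000, 2.9000).
‖u_3‖ = 3.5071, so e_3 = (-0.5132, -0.1141, 0.1996, 0.8269).
Qᵀb = (1.2247, -1.0954, 1.7963).
Back-substitute: x_3 = 1.7963/3.5071 = 0.5122.
x_2 = (-1.0954 − 0.7303·0.5122)/3.6515 = -0.4024.
x_1 = (1.2247 − 0.8165·(-0.4024) − 0.4082·0.5122)/2.4495 = 0.5488.

x = (0.5488, -0.4024, 0.5122)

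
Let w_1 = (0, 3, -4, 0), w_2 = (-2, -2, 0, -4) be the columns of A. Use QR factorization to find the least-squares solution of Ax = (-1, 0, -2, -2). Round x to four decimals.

x = (0.4468, 0.5284)

w_1 = (0, 3, -4, 0); ‖w_1‖ = 5.0000, so e_1 = (0.0000, 0.6000, -0.8000, 0.0000).
e_1·w_2 = 0.0000·(-2) + 0.6000·(-2) + (-0.8000)·0 + 0.0000·(-4) = -1.2000.
u_2 = w_2 + 1.2000·e_1 = (-2.0000, -1.2800, -0.9600, -4.0000).
‖u_2‖ = 4.7497, so e_2 = (-0.4211, -0.2695, -0.2021, -0.8422).
Qᵀb = (1.6000, 2.5096).
Back-substitute: x_2 = 2.5096/4.7497 = 0.5284.
x_1 = (1.6000 + 1.2000·0.5284)/5.0000 = 0.4468.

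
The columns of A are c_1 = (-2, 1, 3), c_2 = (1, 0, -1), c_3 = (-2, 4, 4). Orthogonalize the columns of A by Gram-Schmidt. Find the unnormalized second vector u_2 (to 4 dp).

u_2 = (0.2857, 0.3571, 0.0714)

c_1 = (-2, 1, 3); ‖c_1‖ = 3.7417, so q_1 = (-0.5345, 0.2673, 0.8018).
q_1·c_2 = (-0.5345)·1 + 0.2673·0 + 0.8018·(-1) = -1.3363.
u_2 = c_2 + 1.3363·q_1 = (0.2857, 0.3571, 0.0714).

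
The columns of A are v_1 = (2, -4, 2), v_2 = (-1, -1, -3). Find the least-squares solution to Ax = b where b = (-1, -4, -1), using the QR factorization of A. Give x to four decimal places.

v_1 = (2, -4, 2); ‖v_1‖ = 4.8990, so q_1 = (0.4082, -0.8165, 0.4082).
q_1·v_2 = 0.4082·(-1) + (-0.8165)·(-1) + 0.4082·(-3) = -0.8165.
u_2 = v_2 + 0.8165·q_1 = (-0.6667, -1.6667, -2.6667).
‖u_2‖ = 3.2146, so q_2 = (-0.2074, -0.5185, -0.8296).
Qᵀb = (2.4495, 3.1109).
Back-substitute: x_2 = 3.1109/3.2146 = 0.9677.
x_1 = (2.4495 + 0.8165·0.9677)/4.8990 = 0.6613.

x = (0.6613, 0.9677)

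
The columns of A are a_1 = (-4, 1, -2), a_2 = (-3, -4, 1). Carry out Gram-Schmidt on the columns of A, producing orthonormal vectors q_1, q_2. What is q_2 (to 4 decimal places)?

q_2 = (-0.3769, -0.8697, 0.3189)

q_1 = a_1/‖a_1‖ = (-4, 1, -2)/4.5826 = (-0.8729, 0.2182, -0.4364).
r_{12} = q_1·a_2 = 1.3093.
u_2 = a_2 − 1.3093·q_1 = (-1.8571, -4.2857, 1.5714).
‖u_2‖ = 4.9281, so q_2 = (-0.3769, -0.8697, 0.3189).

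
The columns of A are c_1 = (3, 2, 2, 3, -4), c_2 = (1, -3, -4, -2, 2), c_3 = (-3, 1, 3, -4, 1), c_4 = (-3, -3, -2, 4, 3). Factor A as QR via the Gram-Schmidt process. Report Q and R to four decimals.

c_1 = (3, 2, 2, 3, -4); ‖c_1‖ = 6.4807, so q_1 = (0.4629, 0.3086, 0.3086, 0.4629, -0.6172).
q_1·c_2 = 0.4629·1 + 0.3086·(-3) + 0.3086·(-4) + 0.4629·(-2) + (-0.6172)·2 = -3.8576.
u_2 = c_2 + 3.8576·q_1 = (2.7857, -1.8095, -2.8095, -0.2143, -0.3810).
‖u_2‖ = 4.3725, so q_2 = (0.6371, -0.4138, -0.6425, -0.0490, -0.0871).
q_1·c_3 = 0.4629·(-3) + 0.3086·1 + 0.3086·3 + 0.4629·(-4) + (-0.6172)·1 = -2.6232; q_2·c_3 = 0.6371·(-3) + (-0.4138)·1 + (-0.6425)·3 + (-0.0490)·(-4) + (-0.0871)·1 = -4.1438.
u_3 = c_3 + 2.6232·q_1 + 4.1438·q_2 = (0.8543, 0.0946, 1.1469, -2.9888, -0.9801).
‖u_3‖ = 3.4565, so q_3 = (0.2472, 0.0274, 0.3318, -0.8647, -0.2835).
q_1·c_4 = 0.4629·(-3) + 0.3086·(-3) + 0.3086·(-2) + 0.4629·4 + (-0.6172)·3 = -2.9318; q_2·c_4 = 0.6371·(-3) + (-0.4138)·(-3) + (-0.6425)·(-2) + (-0.0490)·4 + (-0.0871)·3 = 0.1579; q_3·c_4 = 0.2472·(-3) + 0.0274·(-3) + 0.3318·(-2) + (-0.8647)·4 + (-0.2835)·3 = -5.7966.
u_4 = c_4 + 2.9318·q_1 − 0.1579·q_2 + 5.7966·q_3 = (-0.3108, -1.8712, 0.9296, 0.3527, -0.4393).
‖u_4‖ = 2.1862, so q_4 = (-0.1422, -0.8559, 0.4252, 0.1613, -0.2010).

Q = [[0.4629, 0.6371, 0.2472, -0.1422], [0.3086, -0.4138, 0.0274, -0.8559], [0.3086, -0.6425, 0.3318, 0.4252], [0.4629, -0.0490, -0.8647, 0.1613], [-0.6172, -0.0871, -0.2835, -0.2010]], R = [[6.4807, -3.8576, -2.6232, -2.9318], [0.0000, 4.3725, -4.1438, 0.1579], [0.0000, 0.0000, 3.4565, -5.7966], [0.0000, 0.0000, 0.0000, 2.1862]]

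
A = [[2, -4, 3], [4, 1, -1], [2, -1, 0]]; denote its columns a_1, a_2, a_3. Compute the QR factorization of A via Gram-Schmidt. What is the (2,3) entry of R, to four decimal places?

a_1 = (2, 4, 2); ‖a_1‖ = 4.8990, so e_1 = (0.4082, 0.8165, 0.4082).
e_1·a_2 = 0.4082·(-4) + 0.8165·1 + 0.4082·(-1) = -1.2247.
u_2 = a_2 + 1.2247·e_1 = (-3.5000, 2.0000, -0.5000).
‖u_2‖ = 4.0620, so e_2 = (-0.8616, 0.4924, -0.1231).
r_{23} = e_2·a_3 = -3.0773.

r_{23} = -3.0773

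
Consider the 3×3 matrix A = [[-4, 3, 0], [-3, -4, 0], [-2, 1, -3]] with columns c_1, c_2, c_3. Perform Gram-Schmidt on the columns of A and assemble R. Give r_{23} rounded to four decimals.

c_1 = (-4, -3, -2); ‖c_1‖ = 5.3852, so q_1 = (-0.7428, -0.5571, -0.3714).
q_1·c_2 = (-0.7428)·3 + (-0.5571)·(-4) + (-0.3714)·1 = -0.3714.
u_2 = c_2 + 0.3714·q_1 = (2.7241, -4.2069, 0.8621).
‖u_2‖ = 5.0855, so q_2 = (0.5357, -0.8272, 0.1695).
r_{23} = q_2·c_3 = -0.5085.

r_{23} = -0.5085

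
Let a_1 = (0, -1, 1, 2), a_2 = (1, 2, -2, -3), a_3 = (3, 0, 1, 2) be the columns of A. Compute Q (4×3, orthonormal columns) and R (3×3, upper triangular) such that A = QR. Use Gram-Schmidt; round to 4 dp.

Q = [[0.0000, 0.8660, 0.4082], [-0.4082, 0.2887, 0.0000], [0.4082, -0.2887, 0.8165], [0.8165, 0.2887, -0.4082]], R = [[2.4495, -4.0825, 2.0412], [0.0000, 1.1547, 2.8868], [0.0000, 0.0000, 1.2247]]

a_1 = (0, -1, 1, 2); ‖a_1‖ = 2.4495, so e_1 = (0.0000, -0.4082, 0.4082, 0.8165).
e_1·a_2 = 0.0000·1 + (-0.4082)·2 + 0.4082·(-2) + 0.8165·(-3) = -4.0825.
u_2 = a_2 + 4.0825·e_1 = (1.0000, 0.3333, -0.3333, 0.3333).
‖u_2‖ = 1.1547, so e_2 = (0.8660, 0.2887, -0.2887, 0.2887).
e_1·a_3 = 0.0000·3 + (-0.4082)·0 + 0.4082·1 + 0.8165·2 = 2.0412; e_2·a_3 = 0.8660·3 + 0.2887·0 + (-0.2887)·1 + 0.2887·2 = 2.8868.
u_3 = a_3 − 2.0412·e_1 − 2.8868·e_2 = (0.5000, 0.0000, 1.0000, -0.5000).
‖u_3‖ = 1.2247, so e_3 = (0.4082, 0.0000, 0.8165, -0.4082).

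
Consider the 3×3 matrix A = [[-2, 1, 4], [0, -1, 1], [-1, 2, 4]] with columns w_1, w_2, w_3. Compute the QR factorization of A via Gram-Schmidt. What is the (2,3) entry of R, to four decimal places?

r_{23} = 0.8367

q_1 = w_1/‖w_1‖ = (-2, 0, -1)/2.2361 = (-0.8944, 0.0000, -0.4472).
r_{12} = q_1·w_2 = -1.7889.
u_2 = w_2 + 1.7889·q_1 = (-0.6000, -1.0000, 1.2000).
‖u_2‖ = 1.6733, so q_2 = (-0.3586, -0.5976, 0.7171).
r_{23} = q_2·w_3 = 0.8367.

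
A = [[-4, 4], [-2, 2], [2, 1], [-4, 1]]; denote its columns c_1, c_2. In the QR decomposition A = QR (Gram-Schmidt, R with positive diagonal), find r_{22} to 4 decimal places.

q_1 = c_1/‖c_1‖ = (-4, -2, 2, -4)/6.3246 = (-0.6325, -0.3162, 0.3162, -0.6325).
r_{12} = q_1·c_2 = -3.4785.
u_2 = c_2 + 3.4785·q_1 = (1.8000, 0.9000, 2.1000, -1.2000).
r_{22} = ‖u_2‖ = 3.1464.

r_{22} = 3.1464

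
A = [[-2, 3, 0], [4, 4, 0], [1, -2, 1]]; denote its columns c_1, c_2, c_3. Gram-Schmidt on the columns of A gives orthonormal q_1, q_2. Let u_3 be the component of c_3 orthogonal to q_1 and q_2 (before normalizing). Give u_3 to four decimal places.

c_1 = (-2, 4, 1); ‖c_1‖ = 4.5826, so q_1 = (-0.4364, 0.8729, 0.2182).
q_1·c_2 = (-0.4364)·3 + 0.8729·4 + 0.2182·(-2) = 1.7457.
u_2 = c_2 − 1.7457·q_1 = (3.7619, 2.4762, -2.3810).
‖u_2‖ = 5.0943, so q_2 = (0.7384, 0.4861, -0.4674).
q_1·c_3 = (-0.4364)·0 + 0.8729·0 + 0.2182·1 = 0.2182; q_2·c_3 = 0.7384·0 + 0.4861·0 + (-0.4674)·1 = -0.4674.
u_3 = c_3 − 0.2182·q_1 + 0.4674·q_2 = (0.4404, 0.0367, 0.7339).

u_3 = (0.4404, 0.0367, 0.7339)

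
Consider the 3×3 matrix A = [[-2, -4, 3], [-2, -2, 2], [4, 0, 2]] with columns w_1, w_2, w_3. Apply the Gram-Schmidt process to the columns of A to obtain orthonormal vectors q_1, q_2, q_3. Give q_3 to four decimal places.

w_1 = (-2, -2, 4); ‖w_1‖ = 4.8990, so q_1 = (-0.4082, -0.4082, 0.8165).
q_1·w_2 = (-0.4082)·(-4) + (-0.4082)·(-2) + 0.8165·0 = 2.4495.
u_2 = w_2 − 2.4495·q_1 = (-3.0000, -1.0000, -2.0000).
‖u_2‖ = 3.7417, so q_2 = (-0.8018, -0.2673, -0.5345).
q_1·w_3 = (-0.4082)·3 + (-0.4082)·2 + 0.8165·2 = -0.4082; q_2·w_3 = (-0.8018)·3 + (-0.2673)·2 + (-0.5345)·2 = -4.0089.
u_3 = w_3 + 0.4082·q_1 + 4.0089·q_2 = (-0.3810, 0.7619, 0.1905).
‖u_3‖ = 0.8729, so q_3 = (-0.4364, 0.8729, 0.2182).

q_3 = (-0.4364, 0.8729, 0.2182)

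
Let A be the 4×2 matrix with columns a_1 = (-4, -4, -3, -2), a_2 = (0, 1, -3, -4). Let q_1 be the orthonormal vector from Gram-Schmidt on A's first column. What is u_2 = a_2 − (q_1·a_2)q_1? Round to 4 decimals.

u_2 = (1.1556, 2.1556, -2.1333, -3.4222)

a_1 = (-4, -4, -3, -2); ‖a_1‖ = 6.7082, so q_1 = (-0.5963, -0.5963, -0.4472, -0.2981).
q_1·a_2 = (-0.5963)·0 + (-0.5963)·1 + (-0.4472)·(-3) + (-0.2981)·(-4) = 1.9379.
u_2 = a_2 − 1.9379·q_1 = (1.1556, 2.1556, -2.1333, -3.4222).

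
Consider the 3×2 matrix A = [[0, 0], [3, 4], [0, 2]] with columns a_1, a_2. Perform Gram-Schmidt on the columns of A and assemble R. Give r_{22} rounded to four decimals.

r_{22} = 2.0000

e_1 = a_1/‖a_1‖ = (0, 3, 0)/3.0000 = (0.0000, 1.0000, 0.0000).
r_{12} = e_1·a_2 = 4.0000.
u_2 = a_2 − 4.0000·e_1 = (0.0000, 0.0000, 2.0000).
r_{22} = ‖u_2‖ = 2.0000.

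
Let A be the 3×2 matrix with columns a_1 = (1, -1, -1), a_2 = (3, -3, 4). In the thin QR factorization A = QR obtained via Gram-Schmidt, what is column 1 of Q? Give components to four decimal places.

e_1 = (0.5774, -0.5774, -0.5774)

e_1 = a_1/‖a_1‖ = (1, -1, -1)/1.7321 = (0.5774, -0.5774, -0.5774).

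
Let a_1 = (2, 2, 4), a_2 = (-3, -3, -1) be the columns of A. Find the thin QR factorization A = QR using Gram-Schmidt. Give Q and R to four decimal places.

Q = [[0.4082, -0.5774], [0.4082, -0.5774], [0.8165, 0.5774]], R = [[4.8990, -3.2660], [0.0000, 2.8868]]

a_1 = (2, 2, 4); ‖a_1‖ = 4.8990, so q_1 = (0.4082, 0.4082, 0.8165).
q_1·a_2 = 0.4082·(-3) + 0.4082·(-3) + 0.8165·(-1) = -3.2660.
u_2 = a_2 + 3.2660·q_1 = (-1.6667, -1.6667, 1.6667).
‖u_2‖ = 2.8868, so q_2 = (-0.5774, -0.5774, 0.5774).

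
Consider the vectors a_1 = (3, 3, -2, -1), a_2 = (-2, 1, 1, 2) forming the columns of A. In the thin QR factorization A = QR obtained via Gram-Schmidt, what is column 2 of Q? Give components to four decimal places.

q_2 = (-0.3875, 0.6819, 0.1395, 0.6045)

a_1 = (3, 3, -2, -1); ‖a_1‖ = 4.7958, so q_1 = (0.6255, 0.6255, -0.4170, -0.2085).
q_1·a_2 = 0.6255·(-2) + 0.6255·1 + (-0.4170)·1 + (-0.2085)·2 = -1.4596.
u_2 = a_2 + 1.4596·q_1 = (-1.0870, 1.9130, 0.3913, 1.6957).
‖u_2‖ = 2.8053, so q_2 = (-0.3875, 0.6819, 0.1395, 0.6045).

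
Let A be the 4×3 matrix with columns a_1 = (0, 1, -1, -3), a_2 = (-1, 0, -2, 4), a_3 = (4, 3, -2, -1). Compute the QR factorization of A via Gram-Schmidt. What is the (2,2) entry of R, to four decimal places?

q_1 = a_1/‖a_1‖ = (0, 1, -1, -3)/3.3166 = (0.0000, 0.3015, -0.3015, -0.9045).
r_{12} = q_1·a_2 = -3.0151.
u_2 = a_2 + 3.0151·q_1 = (-1.0000, 0.9091, -2.9091, 1.2727).
r_{22} = ‖u_2‖ = 3.4510.

r_{22} = 3.4510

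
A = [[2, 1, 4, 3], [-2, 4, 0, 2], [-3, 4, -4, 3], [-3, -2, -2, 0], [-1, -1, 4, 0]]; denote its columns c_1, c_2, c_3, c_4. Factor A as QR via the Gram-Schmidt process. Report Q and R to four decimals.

Q = [[0.3849, 0.3135, 0.4360, 0.7366], [-0.3849, 0.5502, 0.3300, -0.3402], [-0.5774, 0.4798, -0.2243, 0.3333], [-0.5774, -0.5566, 0.0262, 0.4449], [-0.1925, -0.2431, 0.8063, -0.1809]], R = [[5.1962, -2.1170, 4.2339, -1.3472], [0.0000, 5.7895, -0.5246, 3.4801], [0.0000, 0.0000, 5.8137, 1.2951], [0.0000, 0.0000, 0.0000, 2.5292]]

q_1 = c_1/‖c_1‖ = (2, -2, -3, -3, -1)/5.1962 = (0.3849, -0.3849, -0.5774, -0.5774, -0.1925).
r_{12} = q_1·c_2 = -2.1170.
u_2 = c_2 + 2.1170·q_1 = (1.8148, 3.1852, 2.7778, -3.2222, -1.4074).
‖u_2‖ = 5.7895, so q_2 = (0.3135, 0.5502, 0.4798, -0.5566, -0.2431).
r_{13} = q_1·c_3 = 4.2339; r_{23} = q_2·c_3 = -0.5246.
u_3 = c_3 − 4.2339·q_1 + 0.5246·q_2 = (2.5348, 1.9182, -1.3039, 0.1525, 4.6873).
‖u_3‖ = 5.8137, so q_3 = (0.4360, 0.3300, -0.2243, 0.0262, 0.8063).
r_{14} = q_1·c_4 = -1.3472; r_{24} = q_2·c_4 = 3.4801; r_{34} = q_3·c_4 = 1.2951.
u_4 = c_4 + 1.3472·q_1 − 3.4801·q_2 − 1.2951·q_3 = (1.8630, -0.8605, 0.8429, 1.1251, -0.4574).
‖u_4‖ = 2.5292, so q_4 = (0.7366, -0.3402, 0.3333, 0.4449, -0.1809).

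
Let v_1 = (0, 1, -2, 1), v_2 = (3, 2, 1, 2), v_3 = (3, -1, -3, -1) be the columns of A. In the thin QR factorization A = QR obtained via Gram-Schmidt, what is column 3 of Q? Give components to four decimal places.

q_3 = (0.6934, -0.4160, -0.4160, -0.4160)

v_1 = (0, 1, -2, 1); ‖v_1‖ = 2.4495, so q_1 = (0.0000, 0.4082, -0.8165, 0.4082).
q_1·v_2 = 0.0000·3 + 0.4082·2 + (-0.8165)·1 + 0.4082·2 = 0.8165.
u_2 = v_2 − 0.8165·q_1 = (3.0000, 1.6667, 1.6667, 1.6667).
‖u_2‖ = 4.1633, so q_2 = (0.7206, 0.4003, 0.4003, 0.4003).
q_1·v_3 = 0.0000·3 + 0.4082·(-1) + (-0.8165)·(-3) + 0.4082·(-1) = 1.6330; q_2·v_3 = 0.7206·3 + 0.4003·(-1) + 0.4003·(-3) + 0.4003·(-1) = 0.1601.
u_3 = v_3 − 1.6330·q_1 − 0.1601·q_2 = (2.8846, -1.7308, -1.7308, -1.7308).
‖u_3‖ = 4.1603, so q_3 = (0.6934, -0.4160, -0.4160, -0.4160).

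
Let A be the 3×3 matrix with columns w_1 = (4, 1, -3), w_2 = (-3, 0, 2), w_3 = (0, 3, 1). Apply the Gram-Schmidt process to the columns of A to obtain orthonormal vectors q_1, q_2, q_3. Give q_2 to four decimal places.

w_1 = (4, 1, -3); ‖w_1‖ = 5.0990, so q_1 = (0.7845, 0.1961, -0.5883).
q_1·w_2 = 0.7845·(-3) + 0.1961·0 + (-0.5883)·2 = -3.5301.
u_2 = w_2 + 3.5301·q_1 = (-0.2308, 0.6923, -0.0769).
‖u_2‖ = 0.7338, so q_2 = (-0.3145, 0.9435, -0.1048).

q_2 = (-0.3145, 0.9435, -0.1048)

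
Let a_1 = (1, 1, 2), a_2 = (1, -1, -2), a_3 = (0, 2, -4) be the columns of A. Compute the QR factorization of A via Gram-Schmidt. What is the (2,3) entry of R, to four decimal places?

a_1 = (1, 1, 2); ‖a_1‖ = 2.4495, so e_1 = (0.4082, 0.4082, 0.8165).
e_1·a_2 = 0.4082·1 + 0.4082·(-1) + 0.8165·(-2) = -1.6330.
u_2 = a_2 + 1.6330·e_1 = (1.6667, -0.3333, -0.6667).
‖u_2‖ = 1.8257, so e_2 = (0.9129, -0.1826, -0.3651).
r_{23} = e_2·a_3 = 1.0954.

r_{23} = 1.0954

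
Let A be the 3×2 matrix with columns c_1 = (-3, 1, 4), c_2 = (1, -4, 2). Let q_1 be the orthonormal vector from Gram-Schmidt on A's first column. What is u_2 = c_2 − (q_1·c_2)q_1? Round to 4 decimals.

c_1 = (-3, 1, 4); ‖c_1‖ = 5.0990, so q_1 = (-0.5883, 0.1961, 0.7845).
q_1·c_2 = (-0.5883)·1 + 0.1961·(-4) + 0.7845·2 = 0.1961.
u_2 = c_2 − 0.1961·q_1 = (1.1154, -4.0385, 1.8462).

u_2 = (1.1154, -4.0385, 1.8462)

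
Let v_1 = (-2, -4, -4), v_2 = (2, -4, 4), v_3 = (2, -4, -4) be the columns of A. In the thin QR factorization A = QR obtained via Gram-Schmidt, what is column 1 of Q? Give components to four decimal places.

e_1 = v_1/‖v_1‖ = (-2, -4, -4)/6.0000 = (-0.3333, -0.6667, -0.6667).

e_1 = (-0.3333, -0.6667, -0.6667)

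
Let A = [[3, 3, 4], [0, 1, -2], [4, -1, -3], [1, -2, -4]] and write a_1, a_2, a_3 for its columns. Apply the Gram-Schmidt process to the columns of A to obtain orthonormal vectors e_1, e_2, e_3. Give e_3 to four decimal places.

a_1 = (3, 0, 4, 1); ‖a_1‖ = 5.0990, so e_1 = (0.5883, 0.0000, 0.7845, 0.1961).
e_1·a_2 = 0.5883·3 + 0.0000·1 + 0.7845·(-1) + 0.1961·(-2) = 0.5883.
u_2 = a_2 − 0.5883·e_1 = (2.6538, 1.0000, -1.4615, -2.1154).
‖u_2‖ = 3.8280, so e_2 = (0.6933, 0.2612, -0.3818, -0.5526).
e_1·a_3 = 0.5883·4 + 0.0000·(-2) + 0.7845·(-3) + 0.1961·(-4) = -0.7845; e_2·a_3 = 0.6933·4 + 0.2612·(-2) + (-0.3818)·(-3) + (-0.5526)·(-4) = 5.6064.
u_3 = a_3 + 0.7845·e_1 − 5.6064·e_2 = (0.5748, -3.4646, -0.2441, -0.7480).
‖u_3‖ = 3.5990, so e_3 = (0.1597, -0.9626, -0.0678, -0.2078).

e_3 = (0.1597, -0.9626, -0.0678, -0.2078)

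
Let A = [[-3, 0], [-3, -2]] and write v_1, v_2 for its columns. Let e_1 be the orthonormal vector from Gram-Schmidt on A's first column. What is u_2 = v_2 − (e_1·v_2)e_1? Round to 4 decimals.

v_1 = (-3, -3); ‖v_1‖ = 4.2426, so e_1 = (-0.7071, -0.7071).
e_1·v_2 = (-0.7071)·0 + (-0.7071)·(-2) = 1.4142.
u_2 = v_2 − 1.4142·e_1 = (1.0000, -1.0000).

u_2 = (1.0000, -1.0000)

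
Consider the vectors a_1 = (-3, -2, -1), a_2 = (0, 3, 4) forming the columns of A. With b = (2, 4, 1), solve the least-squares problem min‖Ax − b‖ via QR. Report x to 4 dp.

e_1 = a_1/‖a_1‖ = (-3, -2, -1)/3.7417 = (-0.8018, -0.5345, -0.2673).
r_{12} = e_1·a_2 = -2.6726.
u_2 = a_2 + 2.6726·e_1 = (-2.1429, 1.5714, 3.2857).
‖u_2‖ = 4.2258, so e_2 = (-0.5071, 0.3719, 0.7775).
Qᵀb = (-4.0089, 1.2508).
Back-substitute: x_2 = 1.2508/4.2258 = 0.2960.
x_1 = (-4.0089 + 2.6726·0.2960)/3.7417 = -0.8600.

x = (-0.8600, 0.2960)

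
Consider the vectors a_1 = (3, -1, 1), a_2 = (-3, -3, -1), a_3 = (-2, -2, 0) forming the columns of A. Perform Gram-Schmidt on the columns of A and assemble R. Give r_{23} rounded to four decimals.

r_{23} = 2.4790

q_1 = a_1/‖a_1‖ = (3, -1, 1)/3.3166 = (0.9045, -0.3015, 0.3015).
r_{12} = q_1·a_2 = -2.1106.
u_2 = a_2 + 2.1106·q_1 = (-1.0909, -3.6364, -0.3636).
‖u_2‖ = 3.8139, so q_2 = (-0.2860, -0.9535, -0.0953).
r_{23} = q_2·a_3 = 2.4790.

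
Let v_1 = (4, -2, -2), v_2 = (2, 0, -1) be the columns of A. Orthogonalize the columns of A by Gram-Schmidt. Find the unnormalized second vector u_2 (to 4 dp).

v_1 = (4, -2, -2); ‖v_1‖ = 4.8990, so e_1 = (0.8165, -0.4082, -0.4082).
e_1·v_2 = 0.8165·2 + (-0.4082)·0 + (-0.4082)·(-1) = 2.0412.
u_2 = v_2 − 2.0412·e_1 = (0.3333, 0.8333, -0.1667).

u_2 = (0.3333, 0.8333, -0.1667)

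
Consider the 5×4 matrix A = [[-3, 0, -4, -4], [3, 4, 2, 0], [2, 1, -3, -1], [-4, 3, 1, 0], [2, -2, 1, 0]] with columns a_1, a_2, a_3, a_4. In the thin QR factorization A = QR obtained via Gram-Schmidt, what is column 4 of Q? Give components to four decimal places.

q_4 = (-0.6191, -0.4235, 0.3972, 0.0843, -0.5219)

q_1 = a_1/‖a_1‖ = (-3, 3, 2, -4, 2)/6.4807 = (-0.4629, 0.4629, 0.3086, -0.6172, 0.3086).
r_{12} = q_1·a_2 = -0.3086.
u_2 = a_2 + 0.3086·q_1 = (-0.1429, 4.1429, 1.0952, 2.8095, -1.9048).
‖u_2‖ = 5.4685, so q_2 = (-0.0261, 0.7576, 0.2003, 0.5138, -0.3483).
r_{13} = q_1·a_3 = 1.5430; r_{23} = q_2·a_3 = 1.1843.
u_3 = a_3 − 1.5430·q_1 − 1.1843·q_2 = (-3.2548, 0.3885, -3.7134, 1.3439, 0.9363).
‖u_3‖ = 5.2169, so q_3 = (-0.6239, 0.0745, -0.7118, 0.2576, 0.1795).
r_{14} = q_1·a_4 = 1.5430; r_{24} = q_2·a_4 = -0.0958; r_{34} = q_3·a_4 = 3.2073.
u_4 = a_4 − 1.5430·q_1 + 0.0958·q_2 − 3.2073·q_3 = (-1.2872, -0.8806, 0.8259, 0.1753, -1.0852).
‖u_4‖ = 2.0792, so q_4 = (-0.6191, -0.4235, 0.3972, 0.0843, -0.5219).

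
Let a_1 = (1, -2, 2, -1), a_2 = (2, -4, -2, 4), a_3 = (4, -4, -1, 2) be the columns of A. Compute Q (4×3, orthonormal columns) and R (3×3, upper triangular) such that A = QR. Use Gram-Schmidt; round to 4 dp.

e_1 = a_1/‖a_1‖ = (1, -2, 2, -1)/3.1623 = (0.3162, -0.6325, 0.6325, -0.3162).
r_{12} = e_1·a_2 = 0.6325.
u_2 = a_2 − 0.6325·e_1 = (1.8000, -3.6000, -2.4000, 4.2000).
‖u_2‖ = 6.2929, so e_2 = (0.2860, -0.5721, -0.3814, 0.6674).
r_{13} = e_1·a_3 = 2.5298; r_{23} = e_2·a_3 = 5.1487.
u_3 = a_3 − 2.5298·e_1 − 5.1487·e_2 = (1.7273, 0.5455, -0.6364, -0.6364).
‖u_3‖ = 2.0226, so e_3 = (0.8540, 0.2697, -0.3146, -0.3146).

Q = [[0.3162, 0.2860, 0.8540], [-0.6325, -0.5721, 0.2697], [0.6325, -0.3814, -0.3146], [-0.3162, 0.6674, -0.3146]], R = [[3.1623, 0.6325, 2.5298], [0.0000, 6.2929, 5.1487], [0.0000, 0.0000, 2.0226]]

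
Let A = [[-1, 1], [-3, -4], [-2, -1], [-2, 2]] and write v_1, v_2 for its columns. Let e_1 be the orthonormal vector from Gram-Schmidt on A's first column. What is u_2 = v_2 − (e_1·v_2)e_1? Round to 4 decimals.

u_2 = (1.5000, -2.5000, 0.0000, 3.0000)

e_1 = v_1/‖v_1‖ = (-1, -3, -2, -2)/4.2426 = (-0.2357, -0.7071, -0.4714, -0.4714).
r_{12} = e_1·v_2 = 2.1213.
u_2 = v_2 − 2.1213·e_1 = (1.5000, -2.5000, 0.0000, 3.0000).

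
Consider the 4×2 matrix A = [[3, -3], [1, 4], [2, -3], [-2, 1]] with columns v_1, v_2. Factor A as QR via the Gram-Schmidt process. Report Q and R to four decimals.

Q = [[0.7071, -0.1647], [0.2357, 0.9331], [0.4714, -0.3074], [-0.4714, -0.0878]], R = [[4.2426, -3.0641], [0.0000, 5.0607]]

v_1 = (3, 1, 2, -2); ‖v_1‖ = 4.2426, so q_1 = (0.7071, 0.2357, 0.4714, -0.4714).
q_1·v_2 = 0.7071·(-3) + 0.2357·4 + 0.4714·(-3) + (-0.4714)·1 = -3.0641.
u_2 = v_2 + 3.0641·q_1 = (-0.8333, 4.7222, -1.5556, -0.4444).
‖u_2‖ = 5.0607, so q_2 = (-0.1647, 0.9331, -0.3074, -0.0878).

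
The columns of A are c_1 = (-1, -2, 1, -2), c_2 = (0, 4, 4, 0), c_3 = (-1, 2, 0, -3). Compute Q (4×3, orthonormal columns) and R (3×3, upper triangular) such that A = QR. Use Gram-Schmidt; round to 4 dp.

c_1 = (-1, -2, 1, -2); ‖c_1‖ = 3.1623, so q_1 = (-0.3162, -0.6325, 0.3162, -0.6325).
q_1·c_2 = (-0.3162)·0 + (-0.6325)·4 + 0.3162·4 + (-0.6325)·0 = -1.2649.
u_2 = c_2 + 1.2649·q_1 = (-0.4000, 3.2000, 4.4000, -0.8000).
‖u_2‖ = 5.5136, so q_2 = (-0.0725, 0.5804, 0.7980, -0.1451).
q_1·c_3 = (-0.3162)·(-1) + (-0.6325)·2 + 0.3162·0 + (-0.6325)·(-3) = 0.9487; q_2·c_3 = (-0.0725)·(-1) + 0.5804·2 + 0.7980·0 + (-0.1451)·(-3) = 1.6686.
u_3 = c_3 − 0.9487·q_1 − 1.6686·q_2 = (-0.5789, 1.6316, -1.6316, -2.1579).
‖u_3‖ = 3.2118, so q_3 = (-0.1803, 0.5080, -0.5080, -0.6719).

Q = [[-0.3162, -0.0725, -0.1803], [-0.6325, 0.5804, 0.5080], [0.3162, 0.7980, -0.5080], [-0.6325, -0.1451, -0.6719]], R = [[3.1623, -1.2649, 0.9487], [0.0000, 5.5136, 1.6686], [0.0000, 0.0000, 3.2118]]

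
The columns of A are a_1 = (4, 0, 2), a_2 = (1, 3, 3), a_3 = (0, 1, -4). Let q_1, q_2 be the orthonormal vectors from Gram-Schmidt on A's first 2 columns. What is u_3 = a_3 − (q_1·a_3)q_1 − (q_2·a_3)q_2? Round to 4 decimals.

a_1 = (4, 0, 2); ‖a_1‖ = 4.4721, so q_1 = (0.8944, 0.0000, 0.4472).
q_1·a_2 = 0.8944·1 + 0.0000·3 + 0.4472·3 = 2.2361.
u_2 = a_2 − 2.2361·q_1 = (-1.0000, 3.0000, 2.0000).
‖u_2‖ = 3.7417, so q_2 = (-0.2673, 0.8018, 0.5345).
q_1·a_3 = 0.8944·0 + 0.0000·1 + 0.4472·(-4) = -1.7889; q_2·a_3 = (-0.2673)·0 + 0.8018·1 + 0.5345·(-4) = -1.3363.
u_3 = a_3 + 1.7889·q_1 + 1.3363·q_2 = (1.2429, 2.0714, -2.4857).

u_3 = (1.2429, 2.0714, -2.4857)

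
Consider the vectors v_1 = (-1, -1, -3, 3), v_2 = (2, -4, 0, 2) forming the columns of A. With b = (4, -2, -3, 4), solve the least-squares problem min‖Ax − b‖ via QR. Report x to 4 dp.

x = (0.6346, 0.7885)

v_1 = (-1, -1, -3, 3); ‖v_1‖ = 4.4721, so e_1 = (-0.2236, -0.2236, -0.6708, 0.6708).
e_1·v_2 = (-0.2236)·2 + (-0.2236)·(-4) + (-0.6708)·0 + 0.6708·2 = 1.7889.
u_2 = v_2 − 1.7889·e_1 = (2.4000, -3.6000, 1.2000, 0.8000).
‖u_2‖ = 4.5607, so e_2 = (0.5262, -0.7894, 0.2631, 0.1754).
Qᵀb = (4.2485, 3.5959).
Back-substitute: x_2 = 3.5959/4.5607 = 0.7885.
x_1 = (4.2485 − 1.7889·0.7885)/4.4721 = 0.6346.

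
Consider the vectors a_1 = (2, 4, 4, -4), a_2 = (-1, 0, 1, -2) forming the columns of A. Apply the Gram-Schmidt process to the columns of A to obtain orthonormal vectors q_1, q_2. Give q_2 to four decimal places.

q_2 = (-0.6857, -0.3810, 0.1143, -0.6096)

q_1 = a_1/‖a_1‖ = (2, 4, 4, -4)/7.2111 = (0.2774, 0.5547, 0.5547, -0.5547).
r_{12} = q_1·a_2 = 1.3868.
u_2 = a_2 − 1.3868·q_1 = (-1.3846, -0.7692, 0.2308, -1.2308).
‖u_2‖ = 2.0191, so q_2 = (-0.6857, -0.3810, 0.1143, -0.6096).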